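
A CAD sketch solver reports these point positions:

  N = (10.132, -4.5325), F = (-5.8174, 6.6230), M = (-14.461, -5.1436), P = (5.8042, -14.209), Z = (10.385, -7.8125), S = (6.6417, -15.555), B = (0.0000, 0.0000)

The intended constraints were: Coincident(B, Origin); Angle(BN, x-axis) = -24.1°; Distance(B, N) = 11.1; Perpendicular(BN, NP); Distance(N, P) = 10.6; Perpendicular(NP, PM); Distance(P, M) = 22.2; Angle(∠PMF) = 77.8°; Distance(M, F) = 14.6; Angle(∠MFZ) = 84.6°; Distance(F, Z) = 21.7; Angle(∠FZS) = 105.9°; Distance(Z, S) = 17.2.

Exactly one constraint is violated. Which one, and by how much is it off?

Distance(Z, S) = 17.2 — off by 8.60.

B = (0.00, 0.00) ✓; BN at -24.10° ✓; |BN| = 11.10 ✓; ∠(BN, NP) = 90.00° ✓; |NP| = 10.60 ✓; ∠(NP, PM) = 90.00° ✓; |PM| = 22.20 ✓; ∠PMF = 77.80° ✓; |MF| = 14.60 ✓; ∠MFZ = 84.60° ✓; |FZ| = 21.70 ✓; ∠FZS = 105.9° ✓; |ZS| = 8.600 ✗.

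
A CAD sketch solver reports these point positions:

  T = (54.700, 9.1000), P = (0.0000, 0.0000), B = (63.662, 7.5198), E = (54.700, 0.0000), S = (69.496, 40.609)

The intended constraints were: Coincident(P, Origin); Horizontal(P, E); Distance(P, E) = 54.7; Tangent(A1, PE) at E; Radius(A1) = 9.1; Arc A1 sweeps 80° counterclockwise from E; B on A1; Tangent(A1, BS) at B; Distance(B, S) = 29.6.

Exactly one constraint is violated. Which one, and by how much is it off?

Distance(B, S) = 29.6 — off by 4.00.

P = (0.00, 0.00) ✓; P.y = 0.00, E.y = 0.00 ✓; |PE| = 54.70 ✓; ∠(TE, EP) = 90.00° ✓; |TE| = 9.100 ✓; bearing(T→B) − bearing(T→E) = 80.00° ✓; |TB| = 9.100 ✓; ∠(TB, BS) = 90.00° ✓; |BS| = 33.60 ✗.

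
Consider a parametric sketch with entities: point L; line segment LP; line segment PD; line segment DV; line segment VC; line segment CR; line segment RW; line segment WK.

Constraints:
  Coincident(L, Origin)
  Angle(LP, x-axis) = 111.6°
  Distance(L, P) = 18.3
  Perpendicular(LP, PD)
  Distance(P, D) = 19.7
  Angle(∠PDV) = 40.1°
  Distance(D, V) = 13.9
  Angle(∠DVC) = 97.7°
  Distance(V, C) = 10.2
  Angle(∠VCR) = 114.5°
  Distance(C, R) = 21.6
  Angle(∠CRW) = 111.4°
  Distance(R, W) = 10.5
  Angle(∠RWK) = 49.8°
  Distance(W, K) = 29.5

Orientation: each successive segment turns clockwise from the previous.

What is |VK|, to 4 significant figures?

9.178

∠CRW = 111.4° gives RW at 25.30° from the x-axis; with |RW| = 10.5, W = (3.466, 41.65). ∠RWK = 49.8° gives WK at -104.9° from the x-axis; with |WK| = 29.5, K = (-4.119, 13.15). Then |VK| = |K − V| = 9.178.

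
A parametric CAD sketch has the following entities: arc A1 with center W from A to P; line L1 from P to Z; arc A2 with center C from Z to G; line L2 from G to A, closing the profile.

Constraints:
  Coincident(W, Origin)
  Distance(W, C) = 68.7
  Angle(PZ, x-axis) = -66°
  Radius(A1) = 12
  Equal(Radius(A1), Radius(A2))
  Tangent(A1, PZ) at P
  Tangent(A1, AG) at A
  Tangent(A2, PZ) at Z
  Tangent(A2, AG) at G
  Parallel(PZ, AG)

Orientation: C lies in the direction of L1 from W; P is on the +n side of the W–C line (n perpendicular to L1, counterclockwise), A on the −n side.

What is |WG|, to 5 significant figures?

69.740

The slot axis is L1's direction at -66.0°, so u = (cos -66.0°, sin -66.0°) = (0.40674, -0.91355) and n = (−sin -66.0°, cos -66.0°) = (0.91355, 0.40674). W is at the origin and C lies 68.7 along u from W, so C = 68.7·u = (27.943, -62.761). Tangency of A1 to both parallel lines with radius 12.0 puts P and A at W ± 12.0·n: P = (10.963, 4.8808), A = (-10.963, -4.8808). Equal radii place Z and G the same way about C: Z = C + 12.0·n = (38.905, -57.880), G = C − 12.0·n = (16.980, -67.641). Then |WG| = |G − W| = 69.740.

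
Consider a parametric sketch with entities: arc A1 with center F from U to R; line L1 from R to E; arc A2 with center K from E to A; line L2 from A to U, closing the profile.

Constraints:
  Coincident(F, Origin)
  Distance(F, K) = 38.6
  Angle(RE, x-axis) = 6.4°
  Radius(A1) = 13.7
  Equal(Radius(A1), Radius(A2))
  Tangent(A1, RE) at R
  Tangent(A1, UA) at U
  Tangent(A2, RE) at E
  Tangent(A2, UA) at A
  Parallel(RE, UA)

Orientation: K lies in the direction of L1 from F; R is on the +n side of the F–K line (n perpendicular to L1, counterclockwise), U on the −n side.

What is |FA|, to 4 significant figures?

40.96

The slot axis is L1's direction at 6.4°, so u = (cos 6.4°, sin 6.4°) = (0.9938, 0.1115) and n = (−sin 6.4°, cos 6.4°) = (-0.1115, 0.9938). F is at the origin and K lies 38.6 along u from F, so K = 38.6·u = (38.36, 4.303). Tangency of A1 to both parallel lines with radius 13.7 puts R and U at F ± 13.7·n: R = (-1.527, 13.61), U = (1.527, -13.61). Equal radii place E and A the same way about K: E = K + 13.7·n = (36.83, 17.92), A = K − 13.7·n = (39.89, -9.312). Then |FA| = |A − F| = 40.96.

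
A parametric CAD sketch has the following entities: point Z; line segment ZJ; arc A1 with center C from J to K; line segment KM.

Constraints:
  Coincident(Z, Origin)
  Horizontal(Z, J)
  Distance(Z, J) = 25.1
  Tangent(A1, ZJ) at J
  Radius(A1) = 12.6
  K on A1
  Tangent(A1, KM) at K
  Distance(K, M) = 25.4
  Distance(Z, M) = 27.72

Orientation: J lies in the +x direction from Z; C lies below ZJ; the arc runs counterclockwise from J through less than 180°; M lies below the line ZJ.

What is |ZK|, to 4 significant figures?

15.56

Checks: |CK| = 12.60 ✓; ∠(CK, KM) = 90.00° ✓; |KM| = 25.40 ✓; |ZM| = 27.72 ✓.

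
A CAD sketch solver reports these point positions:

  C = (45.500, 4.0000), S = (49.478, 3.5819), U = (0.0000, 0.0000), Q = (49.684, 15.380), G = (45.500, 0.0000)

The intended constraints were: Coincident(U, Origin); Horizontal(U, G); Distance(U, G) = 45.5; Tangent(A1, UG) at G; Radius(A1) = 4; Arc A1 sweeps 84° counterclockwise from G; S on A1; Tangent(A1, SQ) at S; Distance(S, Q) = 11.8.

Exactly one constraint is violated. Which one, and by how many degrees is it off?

Tangent(A1, SQ) at S — off by 5.00°.

U = (0.00, 0.00) ✓; U.y = 0.00, G.y = 0.00 ✓; |UG| = 45.50 ✓; ∠(CG, GU) = 90.00° ✓; |CG| = 4.000 ✓; bearing(C→S) − bearing(C→G) = 84.00° ✓; |CS| = 4.000 ✓; ∠(CS, SQ) = 85.00° ✗; |SQ| = 11.80 ✓.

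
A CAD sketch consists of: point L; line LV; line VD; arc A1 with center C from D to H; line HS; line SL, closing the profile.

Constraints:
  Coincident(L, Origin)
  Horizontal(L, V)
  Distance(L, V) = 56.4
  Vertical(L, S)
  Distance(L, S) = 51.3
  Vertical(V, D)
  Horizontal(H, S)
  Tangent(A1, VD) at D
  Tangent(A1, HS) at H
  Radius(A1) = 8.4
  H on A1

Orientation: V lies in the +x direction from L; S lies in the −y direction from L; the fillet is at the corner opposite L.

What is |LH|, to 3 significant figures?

70.3

L is at the origin; LV is horizontal with |LV| = 56.4 and V on the +x side, so V = (56.4, 0.00). LS is vertical with |LS| = 51.3 and S on the −y side, so S = (0.00, -51.3). The virtual corner opposite L is at (56.4, -51.3). Since A1 is tangent to VD there, CD ⟂ VD and since A1 is tangent to HS there, CH ⟂ HS, with radius 8.4, so the center C sits 8.4 in from both sides at C = (48.0, -42.9). That places the tangent points at D = (56.4, -42.9) on VD and H = (48.0, -51.3) on HS. Then |LH| = |H − L| = 70.3.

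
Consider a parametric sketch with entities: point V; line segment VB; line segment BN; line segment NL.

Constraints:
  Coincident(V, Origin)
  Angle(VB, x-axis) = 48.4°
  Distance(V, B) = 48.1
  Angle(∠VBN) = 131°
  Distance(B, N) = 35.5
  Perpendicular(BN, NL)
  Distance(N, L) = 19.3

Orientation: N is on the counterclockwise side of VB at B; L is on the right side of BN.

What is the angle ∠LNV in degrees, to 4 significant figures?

118.4°

V is at the origin; VB runs at 48.4° with length 48.1, so B = 48.1·(cos 48.4°, sin 48.4°) = (31.93, 35.97). ∠VBN = 131.0°, so BN runs at 48.4° + (180° − 131.0°) = 97.40° from the x-axis; with |BN| = 35.5, N = B + 35.5·(cos 97.40°, sin 97.40°) = (27.36, 71.17). BN ⟂ NL; with |NL| = 19.3 on the right of BN, L = N + 19.3·(0.9917, 0.1288) = (46.50, 73.66). Then cos ∠LNV = NL·NV / (|NL||NV|), giving 118.4°.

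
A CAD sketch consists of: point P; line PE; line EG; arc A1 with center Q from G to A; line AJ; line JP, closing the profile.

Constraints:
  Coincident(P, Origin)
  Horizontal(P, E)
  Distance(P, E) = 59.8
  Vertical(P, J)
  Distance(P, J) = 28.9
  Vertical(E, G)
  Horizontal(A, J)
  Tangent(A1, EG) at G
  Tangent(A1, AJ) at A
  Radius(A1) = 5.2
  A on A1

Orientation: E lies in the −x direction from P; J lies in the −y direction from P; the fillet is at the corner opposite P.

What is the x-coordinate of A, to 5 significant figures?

-54.600

P is at the origin; PE is horizontal with |PE| = 59.8 and E on the −x side, so E = (-59.800, 0.0000). P and J share the same x with |PJ| = 28.9 and J on the −y side, so J = (0.0000, -28.900). The virtual corner opposite P is at (-59.800, -28.900). A1 meets EG tangentially, so QG is at right angles to EG and tangency of A1 to AJ means the radius QA is perpendicular to AJ, with radius 5.2, so the center Q sits 5.2 in from both sides at Q = (-54.600, -23.700). That places the tangent points at G = (-59.800, -23.700) on EG and A = (-54.600, -28.900) on AJ. So A.x = -54.600.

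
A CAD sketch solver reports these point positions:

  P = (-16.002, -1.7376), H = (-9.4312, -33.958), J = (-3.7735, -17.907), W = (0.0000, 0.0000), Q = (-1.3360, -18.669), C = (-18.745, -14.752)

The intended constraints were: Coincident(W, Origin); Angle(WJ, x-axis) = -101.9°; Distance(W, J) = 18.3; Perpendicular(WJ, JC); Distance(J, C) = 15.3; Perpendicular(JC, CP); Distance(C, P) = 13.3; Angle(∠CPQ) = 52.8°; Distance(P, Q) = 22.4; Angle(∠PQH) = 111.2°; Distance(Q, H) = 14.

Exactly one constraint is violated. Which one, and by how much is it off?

Distance(Q, H) = 14 — off by 3.30.

W = (0.00, 0.00) ✓; WJ at -101.9° ✓; |WJ| = 18.30 ✓; ∠(WJ, JC) = 90.00° ✓; |JC| = 15.30 ✓; ∠(JC, CP) = 90.00° ✓; |CP| = 13.30 ✓; ∠CPQ = 52.80° ✓; |PQ| = 22.40 ✓; ∠PQH = 111.2° ✓; |QH| = 17.30 ✗.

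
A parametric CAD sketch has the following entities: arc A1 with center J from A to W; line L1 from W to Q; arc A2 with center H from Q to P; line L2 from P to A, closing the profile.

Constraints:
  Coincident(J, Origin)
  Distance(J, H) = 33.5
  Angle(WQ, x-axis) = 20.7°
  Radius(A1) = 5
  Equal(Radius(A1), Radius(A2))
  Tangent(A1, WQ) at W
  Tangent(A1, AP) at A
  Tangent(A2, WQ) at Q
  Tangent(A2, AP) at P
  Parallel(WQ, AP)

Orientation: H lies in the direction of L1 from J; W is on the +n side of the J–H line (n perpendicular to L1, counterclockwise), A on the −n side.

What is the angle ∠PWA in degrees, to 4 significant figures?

73.38°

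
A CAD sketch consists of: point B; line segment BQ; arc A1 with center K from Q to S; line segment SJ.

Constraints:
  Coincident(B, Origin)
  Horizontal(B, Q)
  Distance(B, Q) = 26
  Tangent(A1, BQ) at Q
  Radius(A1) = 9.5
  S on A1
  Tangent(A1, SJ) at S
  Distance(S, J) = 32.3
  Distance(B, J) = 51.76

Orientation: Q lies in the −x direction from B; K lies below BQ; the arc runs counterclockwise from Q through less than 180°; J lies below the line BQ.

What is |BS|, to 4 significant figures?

37.11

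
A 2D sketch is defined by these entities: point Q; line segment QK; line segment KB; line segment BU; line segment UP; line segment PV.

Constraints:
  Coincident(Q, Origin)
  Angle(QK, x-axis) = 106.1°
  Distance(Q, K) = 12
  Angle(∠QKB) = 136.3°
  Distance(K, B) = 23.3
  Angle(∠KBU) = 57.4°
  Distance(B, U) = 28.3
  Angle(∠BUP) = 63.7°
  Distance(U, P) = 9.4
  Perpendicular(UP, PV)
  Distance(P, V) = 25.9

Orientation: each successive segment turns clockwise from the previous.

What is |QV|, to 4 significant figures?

34.55

∠BUP = 63.7° gives UP at -176.5° from the x-axis; with |UP| = 9.4, P = (12.15, 7.046). UP is perpendicular to PV, so PV runs at 93.50°; with |PV| = 25.9, V = (10.57, 32.90). Then |QV| = |V − Q| = 34.55.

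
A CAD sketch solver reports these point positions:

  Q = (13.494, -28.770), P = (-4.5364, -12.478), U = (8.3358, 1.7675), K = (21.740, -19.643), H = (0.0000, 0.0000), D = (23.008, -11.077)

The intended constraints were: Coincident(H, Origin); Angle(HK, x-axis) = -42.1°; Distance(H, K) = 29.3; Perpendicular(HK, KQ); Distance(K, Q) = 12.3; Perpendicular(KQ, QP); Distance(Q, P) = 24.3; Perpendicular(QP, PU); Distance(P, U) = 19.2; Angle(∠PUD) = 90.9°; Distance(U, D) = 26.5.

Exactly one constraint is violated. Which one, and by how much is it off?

Distance(U, D) = 26.5 — off by 7.00.

H = (0.00, 0.00) ✓; HK at -42.10° ✓; |HK| = 29.30 ✓; ∠(HK, KQ) = 90.00° ✓; |KQ| = 12.30 ✓; ∠(KQ, QP) = 90.00° ✓; |QP| = 24.30 ✓; ∠(QP, PU) = 90.00° ✓; |PU| = 19.20 ✓; ∠PUD = 90.90° ✓; |UD| = 19.50 ✗.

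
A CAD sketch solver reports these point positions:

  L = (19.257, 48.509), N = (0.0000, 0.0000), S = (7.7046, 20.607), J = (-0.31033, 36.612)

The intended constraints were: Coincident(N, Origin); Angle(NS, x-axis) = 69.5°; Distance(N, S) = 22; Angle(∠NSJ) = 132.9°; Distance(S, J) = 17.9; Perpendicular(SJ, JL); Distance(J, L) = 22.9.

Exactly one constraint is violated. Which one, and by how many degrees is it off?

Perpendicular(SJ, JL) — off by 4.70°.

N = (0.00, 0.00) ✓; NS at 69.50° ✓; |NS| = 22.00 ✓; ∠NSJ = 132.9° ✓; |SJ| = 17.90 ✓; ∠(SJ, JL) = 85.30° ✗; |JL| = 22.90 ✓.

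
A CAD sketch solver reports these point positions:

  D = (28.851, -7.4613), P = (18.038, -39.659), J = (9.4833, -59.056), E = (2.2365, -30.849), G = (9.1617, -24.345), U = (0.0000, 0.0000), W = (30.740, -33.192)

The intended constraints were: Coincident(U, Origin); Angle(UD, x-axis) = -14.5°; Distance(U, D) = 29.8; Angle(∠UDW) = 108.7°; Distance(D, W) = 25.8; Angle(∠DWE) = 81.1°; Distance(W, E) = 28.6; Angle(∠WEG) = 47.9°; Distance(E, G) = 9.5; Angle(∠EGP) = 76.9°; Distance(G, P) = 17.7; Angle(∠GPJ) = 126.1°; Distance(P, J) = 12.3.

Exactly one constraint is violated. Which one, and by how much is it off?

Distance(P, J) = 12.3 — off by 8.90.

U = (0.00, 0.00) ✓; UD at -14.50° ✓; |UD| = 29.80 ✓; ∠UDW = 108.7° ✓; |DW| = 25.80 ✓; ∠DWE = 81.10° ✓; |WE| = 28.60 ✓; ∠WEG = 47.90° ✓; |EG| = 9.501 ✓; ∠EGP = 76.89° ✓; |GP| = 17.70 ✓; ∠GPJ = 126.1° ✓; |PJ| = 21.20 ✗.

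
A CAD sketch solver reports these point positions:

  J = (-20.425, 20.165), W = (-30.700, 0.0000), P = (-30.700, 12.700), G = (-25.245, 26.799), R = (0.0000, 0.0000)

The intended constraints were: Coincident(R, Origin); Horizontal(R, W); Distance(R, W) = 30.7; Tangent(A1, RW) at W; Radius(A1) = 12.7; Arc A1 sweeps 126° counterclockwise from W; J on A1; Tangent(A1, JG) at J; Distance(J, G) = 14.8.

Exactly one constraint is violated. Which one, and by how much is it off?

Distance(J, G) = 14.8 — off by 6.60.

R = (0.00, 0.00) ✓; R.y = 0.00, W.y = 0.00 ✓; |RW| = 30.70 ✓; ∠(PW, WR) = 90.00° ✓; |PW| = 12.70 ✓; bearing(P→J) − bearing(P→W) = 126.0° ✓; |PJ| = 12.70 ✓; ∠(PJ, JG) = 90.00° ✓; |JG| = 8.200 ✗.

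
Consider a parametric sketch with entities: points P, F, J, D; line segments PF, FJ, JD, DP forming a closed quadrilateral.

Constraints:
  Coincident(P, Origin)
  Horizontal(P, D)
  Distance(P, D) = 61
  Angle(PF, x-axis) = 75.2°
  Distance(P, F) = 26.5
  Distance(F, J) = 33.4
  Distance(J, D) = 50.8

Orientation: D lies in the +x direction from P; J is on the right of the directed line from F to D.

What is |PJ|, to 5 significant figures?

13.141

Checks: |FJ| = 33.40 ✓; |JD| = 50.80 ✓.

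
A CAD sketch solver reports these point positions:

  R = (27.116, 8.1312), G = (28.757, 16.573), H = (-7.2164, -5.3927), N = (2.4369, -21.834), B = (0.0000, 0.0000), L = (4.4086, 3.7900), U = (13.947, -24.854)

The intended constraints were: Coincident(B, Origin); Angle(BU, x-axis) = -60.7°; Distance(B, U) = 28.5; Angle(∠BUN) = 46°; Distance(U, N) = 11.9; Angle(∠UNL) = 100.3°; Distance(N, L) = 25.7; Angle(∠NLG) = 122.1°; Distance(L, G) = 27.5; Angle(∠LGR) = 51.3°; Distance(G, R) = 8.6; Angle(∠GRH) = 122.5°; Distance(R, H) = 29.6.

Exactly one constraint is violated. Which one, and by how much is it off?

Distance(R, H) = 29.6 — off by 7.30.

B = (0.00, 0.00) ✓; BU at -60.70° ✓; |BU| = 28.50 ✓; ∠BUN = 46.00° ✓; |UN| = 11.90 ✓; ∠UNL = 100.3° ✓; |NL| = 25.70 ✓; ∠NLG = 122.1° ✓; |LG| = 27.50 ✓; ∠LGR = 51.30° ✓; |GR| = 8.600 ✓; ∠GRH = 122.5° ✓; |RH| = 36.90 ✗.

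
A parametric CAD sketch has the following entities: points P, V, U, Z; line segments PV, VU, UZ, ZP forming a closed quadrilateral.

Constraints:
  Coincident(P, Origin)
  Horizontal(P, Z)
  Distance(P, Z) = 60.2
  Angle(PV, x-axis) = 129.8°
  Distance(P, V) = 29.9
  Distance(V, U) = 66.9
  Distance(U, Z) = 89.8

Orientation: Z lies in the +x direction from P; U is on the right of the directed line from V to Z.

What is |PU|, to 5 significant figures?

47.514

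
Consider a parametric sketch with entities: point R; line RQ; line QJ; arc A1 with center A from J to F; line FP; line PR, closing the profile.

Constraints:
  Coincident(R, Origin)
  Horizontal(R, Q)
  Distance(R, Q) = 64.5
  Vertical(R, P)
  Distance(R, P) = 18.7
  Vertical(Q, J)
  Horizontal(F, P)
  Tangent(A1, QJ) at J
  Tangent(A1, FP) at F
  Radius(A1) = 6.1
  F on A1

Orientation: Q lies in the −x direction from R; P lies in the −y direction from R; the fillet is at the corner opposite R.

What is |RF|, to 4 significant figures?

61.32

The virtual corner opposite R is at (-64.50, -18.70). Tangency of A1 to QJ means the radius AJ is perpendicular to QJ and the tangent condition forces AF to be normal to FP, with radius 6.1, so the center A sits 6.1 in from both sides at A = (-58.40, -12.60). That places the tangent points at J = (-64.50, -12.60) on QJ and F = (-58.40, -18.70) on FP. Then |RF| = |F − R| = 61.32.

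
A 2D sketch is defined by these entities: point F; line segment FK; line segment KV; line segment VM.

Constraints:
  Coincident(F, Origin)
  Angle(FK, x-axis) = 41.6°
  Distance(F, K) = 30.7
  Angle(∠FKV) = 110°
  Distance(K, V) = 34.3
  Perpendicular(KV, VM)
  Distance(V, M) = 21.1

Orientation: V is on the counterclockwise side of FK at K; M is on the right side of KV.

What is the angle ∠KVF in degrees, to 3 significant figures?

32.8°

F is at the origin; FK runs at 41.6° with length 30.7, so K = 30.7·(cos 41.6°, sin 41.6°) = (23.0, 20.4). ∠FKV = 110.0°, so KV runs at 41.6° + (180° − 110.0°) = 112° from the x-axis; with |KV| = 34.3, V = K + 34.3·(cos 112°, sin 112°) = (10.3, 52.3). Then cos ∠KVF = VK·VF / (|VK||VF|), giving 32.8°.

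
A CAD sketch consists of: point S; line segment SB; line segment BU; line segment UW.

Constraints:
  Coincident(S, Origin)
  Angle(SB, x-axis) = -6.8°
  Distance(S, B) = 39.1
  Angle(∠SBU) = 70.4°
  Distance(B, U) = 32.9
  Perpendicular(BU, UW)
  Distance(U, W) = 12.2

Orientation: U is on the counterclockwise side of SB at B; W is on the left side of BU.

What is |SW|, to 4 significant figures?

31.60

S is at the origin; SB runs at -6.8° with length 39.1, so B = 39.1·(cos -6.8°, sin -6.8°) = (38.82, -4.630). ∠SBU = 70.4°, so BU runs at -6.8° + (180° − 70.4°) = 102.8° from the x-axis; with |BU| = 32.9, U = B + 32.9·(cos 102.8°, sin 102.8°) = (31.54, 27.45). BU ⟂ UW; with |UW| = 12.2 on the left of BU, W = U + 12.2·(-0.9751, -0.2215) = (19.64, 24.75). Then |SW| = |W − S| = 31.60.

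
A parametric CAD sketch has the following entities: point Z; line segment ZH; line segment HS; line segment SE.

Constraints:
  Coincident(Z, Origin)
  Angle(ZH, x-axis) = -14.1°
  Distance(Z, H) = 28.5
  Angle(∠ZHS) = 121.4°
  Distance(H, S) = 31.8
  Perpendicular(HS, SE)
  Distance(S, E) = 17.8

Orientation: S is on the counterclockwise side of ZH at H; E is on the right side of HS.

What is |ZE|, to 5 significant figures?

62.855

Z is at the origin; ZH runs at -14.1° with length 28.5, so H = 28.5·(cos -14.1°, sin -14.1°) = (27.641, -6.9430). ∠ZHS = 121.4°, so HS runs at -14.1° + (180° − 121.4°) = 44.500° from the x-axis; with |HS| = 31.8, S = H + 31.8·(cos 44.500°, sin 44.500°) = (50.323, 15.346). HS ⟂ SE; with |SE| = 17.8 on the right of HS, E = S + 17.8·(0.70091, -0.71325) = (62.799, 2.6500). Then |ZE| = |E − Z| = 62.855.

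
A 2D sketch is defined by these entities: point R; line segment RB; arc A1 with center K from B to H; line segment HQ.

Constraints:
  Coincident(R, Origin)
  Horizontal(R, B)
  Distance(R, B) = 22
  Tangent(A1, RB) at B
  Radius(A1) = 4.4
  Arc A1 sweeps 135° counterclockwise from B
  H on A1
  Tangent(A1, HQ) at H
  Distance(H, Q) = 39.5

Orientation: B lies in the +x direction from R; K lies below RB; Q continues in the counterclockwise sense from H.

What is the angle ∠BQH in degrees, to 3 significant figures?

10.0°

R is at the origin; R and B share the same y with |RB| = 22.0 and B on the +x side, so B = (22.0, 0.00). A1 meets RB tangentially, so KB is at right angles to RB, so K = B + (0, -4.4) = (22.0, -4.40). On A1, B sits at bearing 90° from K; a 135° counterclockwise sweep puts H at bearing 225°, so H = K + 4.4·(cos 225°, sin 225°) = (18.9, -7.51). The tangent condition forces KH to be normal to HQ, so HQ runs along (−sin 225°, cos 225°); with |HQ| = 39.5, Q = (46.8, -35.4). Then cos ∠BQH = QB·QH / (|QB||QH|), giving 10.0°.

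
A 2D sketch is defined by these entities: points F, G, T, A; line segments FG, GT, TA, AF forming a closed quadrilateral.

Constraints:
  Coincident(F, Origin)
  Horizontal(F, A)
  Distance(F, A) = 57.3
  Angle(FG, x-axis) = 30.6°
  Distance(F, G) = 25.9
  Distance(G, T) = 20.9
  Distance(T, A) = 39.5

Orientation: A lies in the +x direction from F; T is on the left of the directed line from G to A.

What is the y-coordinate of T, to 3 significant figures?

31.1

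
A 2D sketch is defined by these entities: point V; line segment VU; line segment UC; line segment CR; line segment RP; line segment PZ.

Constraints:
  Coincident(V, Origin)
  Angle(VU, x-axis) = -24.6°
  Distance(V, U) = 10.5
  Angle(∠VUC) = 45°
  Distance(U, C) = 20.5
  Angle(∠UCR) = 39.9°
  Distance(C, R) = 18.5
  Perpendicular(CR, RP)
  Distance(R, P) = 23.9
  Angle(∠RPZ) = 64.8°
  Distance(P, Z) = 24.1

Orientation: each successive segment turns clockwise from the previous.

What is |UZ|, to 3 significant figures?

19.0

V is at the origin; VU runs at -24.6° with length 10.5, so U = (9.55, -4.37). ∠VUC = 45.0° gives UC at -160° from the x-axis; with |UC| = 20.5, C = (-9.67, -11.5). ∠UCR = 39.9° gives CR at 60.3° from the x-axis; with |CR| = 18.5, R = (-0.501, 4.55). CR ⟂ RP, so RP runs at -29.7°; with |RP| = 23.9, P = (20.3, -7.29). ∠RPZ = 64.8° gives PZ at -145° from the x-axis; with |PZ| = 24.1, Z = (0.542, -21.1). Then |UZ| = |Z − U| = 19.0.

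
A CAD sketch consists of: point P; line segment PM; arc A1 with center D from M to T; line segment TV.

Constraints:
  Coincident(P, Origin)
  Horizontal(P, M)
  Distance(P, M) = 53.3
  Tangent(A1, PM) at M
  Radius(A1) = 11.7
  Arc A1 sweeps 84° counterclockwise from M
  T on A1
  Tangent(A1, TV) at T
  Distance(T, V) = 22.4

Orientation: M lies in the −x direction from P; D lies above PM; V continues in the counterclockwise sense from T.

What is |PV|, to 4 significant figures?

51.18

P is at the origin; P and M share the same y with |PM| = 53.3 and M on the −x side, so M = (-53.30, 0.000). A1 meets PM tangentially, so DM is at right angles to PM, so D = M + (0, 11.7) = (-53.30, 11.70). On A1, M sits at bearing -90° from D; an 84° counterclockwise sweep puts T at bearing -6°, so T = D + 11.7·(cos -6°, sin -6°) = (-41.66, 10.48). A1 meets TV tangentially, so DT is at right angles to TV, so TV runs along (−sin -6°, cos -6°); with |TV| = 22.4, V = (-39.32, 32.75). Then |PV| = |V − P| = 51.18.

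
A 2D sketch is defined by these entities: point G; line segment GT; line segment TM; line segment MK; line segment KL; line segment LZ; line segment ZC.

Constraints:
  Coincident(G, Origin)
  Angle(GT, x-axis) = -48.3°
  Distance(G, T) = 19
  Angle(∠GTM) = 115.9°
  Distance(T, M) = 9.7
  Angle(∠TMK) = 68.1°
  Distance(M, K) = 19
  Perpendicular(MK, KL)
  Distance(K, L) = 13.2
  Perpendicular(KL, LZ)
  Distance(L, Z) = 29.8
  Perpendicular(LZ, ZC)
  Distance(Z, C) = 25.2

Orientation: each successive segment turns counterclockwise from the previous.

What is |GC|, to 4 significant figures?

40.15

The perpendicularity gives LZ at right angles to KL, so LZ runs at -52.30°; with |LZ| = 29.8, Z = (18.13, -28.16). LZ ⟂ ZC, so ZC runs at 37.70°; with |ZC| = 25.2, C = (38.07, -12.75). Then |GC| = |C − G| = 40.15.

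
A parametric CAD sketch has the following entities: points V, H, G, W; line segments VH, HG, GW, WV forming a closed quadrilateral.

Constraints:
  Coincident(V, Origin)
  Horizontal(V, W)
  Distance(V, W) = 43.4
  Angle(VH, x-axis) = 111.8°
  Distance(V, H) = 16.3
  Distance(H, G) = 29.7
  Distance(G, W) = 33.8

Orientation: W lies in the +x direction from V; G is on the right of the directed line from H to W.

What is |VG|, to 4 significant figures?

14.29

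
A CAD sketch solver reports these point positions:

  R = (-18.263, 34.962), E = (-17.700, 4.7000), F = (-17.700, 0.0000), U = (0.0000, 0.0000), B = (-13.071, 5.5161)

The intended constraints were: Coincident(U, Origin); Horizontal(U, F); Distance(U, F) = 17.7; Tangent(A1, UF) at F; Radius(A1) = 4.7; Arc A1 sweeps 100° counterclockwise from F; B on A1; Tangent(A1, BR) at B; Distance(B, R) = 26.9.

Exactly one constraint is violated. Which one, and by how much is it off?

Distance(B, R) = 26.9 — off by 3.00.

U = (0.00, 0.00) ✓; U.y = 0.00, F.y = 0.00 ✓; |UF| = 17.70 ✓; ∠(EF, FU) = 90.00° ✓; |EF| = 4.700 ✓; bearing(E→B) − bearing(E→F) = 100.0° ✓; |EB| = 4.700 ✓; ∠(EB, BR) = 90.00° ✓; |BR| = 29.90 ✗.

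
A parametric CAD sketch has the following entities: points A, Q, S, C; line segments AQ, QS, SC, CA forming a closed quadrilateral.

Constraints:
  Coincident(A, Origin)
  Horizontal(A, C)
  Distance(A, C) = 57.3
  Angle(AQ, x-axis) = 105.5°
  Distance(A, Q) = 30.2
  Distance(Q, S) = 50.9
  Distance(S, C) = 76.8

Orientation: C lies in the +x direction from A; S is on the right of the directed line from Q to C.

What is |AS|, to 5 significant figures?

26.805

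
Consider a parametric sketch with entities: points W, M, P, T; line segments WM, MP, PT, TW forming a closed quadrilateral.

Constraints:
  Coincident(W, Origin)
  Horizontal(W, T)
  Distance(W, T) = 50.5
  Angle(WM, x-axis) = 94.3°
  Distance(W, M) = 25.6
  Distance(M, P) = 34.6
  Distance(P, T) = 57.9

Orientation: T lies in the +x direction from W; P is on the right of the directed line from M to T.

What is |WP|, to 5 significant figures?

11.031

W is at the origin; WT is horizontal with |WT| = 50.5 and T in +x, so T = (50.5, 0). WM runs at 94.3° with |WM| = 25.6, so M = (-1.9195, 25.528). P is determined by |MP| = 34.6 and |PT| = 57.9 together: it lies at the intersection of circle(M, 34.6) and circle(T, 57.9). With |MT| = 58.305, the foot of the radical line on MT is 10.670 from M and the perpendicular offset is √(34.6² − 10.670²) = 32.914. Taking the right-of-MT solution: P = (-6.7373, -8.7350).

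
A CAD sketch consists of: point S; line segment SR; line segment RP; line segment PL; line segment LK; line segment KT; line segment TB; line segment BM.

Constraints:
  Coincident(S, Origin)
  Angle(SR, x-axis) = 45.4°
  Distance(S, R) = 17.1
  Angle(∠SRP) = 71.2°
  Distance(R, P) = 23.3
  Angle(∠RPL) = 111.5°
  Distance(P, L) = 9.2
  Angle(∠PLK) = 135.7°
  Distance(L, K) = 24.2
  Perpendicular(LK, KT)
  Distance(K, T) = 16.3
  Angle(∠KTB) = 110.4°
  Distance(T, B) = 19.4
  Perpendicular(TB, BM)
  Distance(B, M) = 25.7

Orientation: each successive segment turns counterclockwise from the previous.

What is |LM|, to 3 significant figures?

3.12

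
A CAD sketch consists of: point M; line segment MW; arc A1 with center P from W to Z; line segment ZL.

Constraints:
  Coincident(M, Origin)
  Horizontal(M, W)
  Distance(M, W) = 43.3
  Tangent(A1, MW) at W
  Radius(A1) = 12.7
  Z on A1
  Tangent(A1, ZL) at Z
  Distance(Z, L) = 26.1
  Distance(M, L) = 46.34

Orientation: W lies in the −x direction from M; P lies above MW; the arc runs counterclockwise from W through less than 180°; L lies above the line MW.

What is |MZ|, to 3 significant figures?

32.7

Checks: |PZ| = 12.70 ✓; ∠(PZ, ZL) = 90.00° ✓; |ZL| = 26.10 ✓; |ML| = 46.34 ✓.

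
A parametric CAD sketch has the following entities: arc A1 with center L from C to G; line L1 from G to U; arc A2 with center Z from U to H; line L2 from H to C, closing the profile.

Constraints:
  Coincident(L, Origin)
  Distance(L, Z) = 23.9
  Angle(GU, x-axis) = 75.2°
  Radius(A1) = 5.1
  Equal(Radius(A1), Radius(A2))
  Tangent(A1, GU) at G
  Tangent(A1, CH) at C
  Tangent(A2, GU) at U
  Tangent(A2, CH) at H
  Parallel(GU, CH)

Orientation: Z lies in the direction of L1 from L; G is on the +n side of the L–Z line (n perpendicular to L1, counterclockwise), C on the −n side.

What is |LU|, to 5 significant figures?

24.438

Tangency of A1 to both parallel lines with radius 5.1 puts G and C at L ± 5.1·n: G = (-4.9308, 1.3028), C = (4.9308, -1.3028). Equal radii place U and H the same way about Z: U = Z + 5.1·n = (1.1744, 24.410), H = Z − 5.1·n = (11.036, 21.804). Then |LU| = |U − L| = 24.438.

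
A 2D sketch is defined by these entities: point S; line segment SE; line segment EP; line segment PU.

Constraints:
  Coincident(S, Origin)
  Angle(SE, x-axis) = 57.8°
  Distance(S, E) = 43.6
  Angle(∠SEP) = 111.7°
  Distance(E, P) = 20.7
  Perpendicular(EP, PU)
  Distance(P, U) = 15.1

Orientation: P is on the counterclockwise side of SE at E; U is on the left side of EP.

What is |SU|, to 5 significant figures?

44.738

S is at the origin; SE runs at 57.8° with length 43.6, so E = 43.6·(cos 57.8°, sin 57.8°) = (23.233, 36.894). ∠SEP = 111.7°, so EP runs at 57.8° + (180° − 111.7°) = 126.10° from the x-axis; with |EP| = 20.7, P = E + 20.7·(cos 126.10°, sin 126.10°) = (11.037, 53.619). EP is perpendicular to PU; with |PU| = 15.1 on the left of EP, U = P + 15.1·(-0.80799, -0.58920) = (-1.1636, 44.723). Then |SU| = |U − S| = 44.738.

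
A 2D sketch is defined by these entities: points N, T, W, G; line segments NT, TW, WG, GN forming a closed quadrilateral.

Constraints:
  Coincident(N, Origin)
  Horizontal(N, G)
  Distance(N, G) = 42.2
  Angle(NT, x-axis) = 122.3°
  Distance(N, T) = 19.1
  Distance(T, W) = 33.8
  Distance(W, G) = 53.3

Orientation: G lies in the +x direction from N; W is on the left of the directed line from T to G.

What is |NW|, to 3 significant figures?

44.1

N is at the origin; N and G share the same y with |NG| = 42.2 and G in +x, so G = (42.2, 0). NT runs at 122.3° with |NT| = 19.1, so T = (-10.2, 16.1). W is determined by |TW| = 33.8 and |WG| = 53.3 together: it lies at the intersection of circle(T, 33.8) and circle(G, 53.3). With |TG| = 54.8, the foot of the radical line on TG is 11.9 from T and the perpendicular offset is √(33.8² − 11.9²) = 31.6. Taking the left-of-TG solution: W = (10.5, 42.9).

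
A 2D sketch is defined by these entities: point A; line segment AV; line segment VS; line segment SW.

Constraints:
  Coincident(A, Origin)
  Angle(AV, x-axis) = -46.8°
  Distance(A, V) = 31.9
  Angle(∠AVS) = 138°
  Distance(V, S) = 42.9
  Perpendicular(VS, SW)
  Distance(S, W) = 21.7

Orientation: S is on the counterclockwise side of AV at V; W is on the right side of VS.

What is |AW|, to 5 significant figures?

79.305

A is at the origin; AV runs at -46.8° with length 31.9, so V = 31.9·(cos -46.8°, sin -46.8°) = (21.837, -23.254). ∠AVS = 138.0°, so VS runs at -46.8° + (180° − 138.0°) = -4.8000° from the x-axis; with |VS| = 42.9, S = V + 42.9·(cos -4.8000°, sin -4.8000°) = (64.587, -26.844). The perpendicularity gives SW at right angles to VS; with |SW| = 21.7 on the right of VS, W = S + 21.7·(-0.083678, -0.99649) = (62.771, -48.468). Then |AW| = |W − A| = 79.305.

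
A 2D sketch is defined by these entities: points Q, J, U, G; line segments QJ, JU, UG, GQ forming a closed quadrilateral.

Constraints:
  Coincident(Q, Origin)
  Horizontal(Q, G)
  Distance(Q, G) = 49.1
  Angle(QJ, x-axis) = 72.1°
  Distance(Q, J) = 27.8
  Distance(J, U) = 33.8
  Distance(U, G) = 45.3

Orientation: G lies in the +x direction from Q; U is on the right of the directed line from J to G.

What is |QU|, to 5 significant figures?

8.3181

Checks: |JU| = 33.80 ✓; |UG| = 45.30 ✓.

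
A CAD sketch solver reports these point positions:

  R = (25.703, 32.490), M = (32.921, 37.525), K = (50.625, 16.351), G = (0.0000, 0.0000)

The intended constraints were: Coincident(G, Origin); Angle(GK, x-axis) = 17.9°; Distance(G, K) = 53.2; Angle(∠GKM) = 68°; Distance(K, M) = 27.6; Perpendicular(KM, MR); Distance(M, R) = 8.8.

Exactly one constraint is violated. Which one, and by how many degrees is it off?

Perpendicular(KM, MR) — off by 5.00°.

G = (0.00, 0.00) ✓; GK at 17.90° ✓; |GK| = 53.20 ✓; ∠GKM = 68.00° ✓; |KM| = 27.60 ✓; ∠(KM, MR) = 85.00° ✗; |MR| = 8.801 ✓.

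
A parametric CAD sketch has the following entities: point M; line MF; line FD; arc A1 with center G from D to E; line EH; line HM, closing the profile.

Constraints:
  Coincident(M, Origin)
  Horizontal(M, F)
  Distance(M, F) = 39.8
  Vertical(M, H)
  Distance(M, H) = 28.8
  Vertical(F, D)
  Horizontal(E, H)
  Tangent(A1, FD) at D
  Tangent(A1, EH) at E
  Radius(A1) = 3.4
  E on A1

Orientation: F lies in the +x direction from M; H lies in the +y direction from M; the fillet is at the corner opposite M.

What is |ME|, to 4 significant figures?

46.42

The virtual corner opposite M is at (39.80, 28.80). The tangent condition forces GD to be normal to FD and since A1 is tangent to EH there, GE ⟂ EH, with radius 3.4, so the center G sits 3.4 in from both sides at G = (36.40, 25.40). That places the tangent points at D = (39.80, 25.40) on FD and E = (36.40, 28.80) on EH. Then |ME| = |E − M| = 46.42.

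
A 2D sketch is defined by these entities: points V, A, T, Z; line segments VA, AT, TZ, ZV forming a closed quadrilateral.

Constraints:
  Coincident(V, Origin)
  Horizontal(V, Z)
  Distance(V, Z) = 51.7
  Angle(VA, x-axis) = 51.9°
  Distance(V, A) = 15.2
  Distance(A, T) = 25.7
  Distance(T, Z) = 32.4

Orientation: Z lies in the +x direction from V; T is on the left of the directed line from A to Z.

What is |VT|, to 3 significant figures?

40.3

V is at the origin; V and Z share the same y with |VZ| = 51.7 and Z in +x, so Z = (51.7, 0). VA runs at 51.9° with |VA| = 15.2, so A = (9.38, 12.0). T is determined by |AT| = 25.7 and |TZ| = 32.4 together: it lies at the intersection of circle(A, 25.7) and circle(Z, 32.4). With |AZ| = 44.0, the foot of the radical line on AZ is 17.6 from A and the perpendicular offset is √(25.7² − 17.6²) = 18.8. Taking the left-of-AZ solution: T = (31.4, 25.2).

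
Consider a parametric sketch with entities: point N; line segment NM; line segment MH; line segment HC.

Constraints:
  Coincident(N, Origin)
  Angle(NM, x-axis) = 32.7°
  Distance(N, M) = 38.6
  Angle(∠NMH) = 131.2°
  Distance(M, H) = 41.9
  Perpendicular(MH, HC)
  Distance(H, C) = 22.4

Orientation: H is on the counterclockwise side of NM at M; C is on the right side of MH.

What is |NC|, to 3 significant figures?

84.7

N is at the origin; NM runs at 32.7° with length 38.6, so M = 38.6·(cos 32.7°, sin 32.7°) = (32.5, 20.9). ∠NMH = 131.2°, so MH runs at 32.7° + (180° − 131.2°) = 81.5° from the x-axis; with |MH| = 41.9, H = M + 41.9·(cos 81.5°, sin 81.5°) = (38.7, 62.3). MH is perpendicular to HC; with |HC| = 22.4 on the right of MH, C = H + 22.4·(0.989, -0.148) = (60.8, 59.0). Then |NC| = |C − N| = 84.7.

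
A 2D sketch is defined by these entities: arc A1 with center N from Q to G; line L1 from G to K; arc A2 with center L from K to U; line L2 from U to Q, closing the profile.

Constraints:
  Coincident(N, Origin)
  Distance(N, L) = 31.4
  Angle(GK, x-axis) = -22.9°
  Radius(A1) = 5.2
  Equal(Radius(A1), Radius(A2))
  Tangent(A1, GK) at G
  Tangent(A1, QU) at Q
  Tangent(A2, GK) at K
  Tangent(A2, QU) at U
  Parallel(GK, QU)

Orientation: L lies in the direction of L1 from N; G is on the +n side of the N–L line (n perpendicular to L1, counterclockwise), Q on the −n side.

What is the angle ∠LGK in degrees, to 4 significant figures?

9.403°

Tangency of A1 to both parallel lines with radius 5.2 puts G and Q at N ± 5.2·n: G = (2.023, 4.790), Q = (-2.023, -4.790). Equal radii place K and U the same way about L: K = L + 5.2·n = (30.95, -7.428), U = L − 5.2·n = (26.90, -17.01). Then cos ∠LGK = GL·GK / (|GL||GK|), giving 9.403°.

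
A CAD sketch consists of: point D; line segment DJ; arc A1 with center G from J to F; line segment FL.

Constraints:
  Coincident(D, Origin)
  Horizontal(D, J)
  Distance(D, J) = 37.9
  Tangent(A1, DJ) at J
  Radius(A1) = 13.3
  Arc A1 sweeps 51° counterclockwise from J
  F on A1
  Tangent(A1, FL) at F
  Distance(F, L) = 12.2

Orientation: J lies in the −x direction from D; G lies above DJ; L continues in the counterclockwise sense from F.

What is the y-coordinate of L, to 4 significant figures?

14.41

On A1, J sits at bearing -90° from G; a 51° counterclockwise sweep puts F at bearing -39°, so F = G + 13.3·(cos -39°, sin -39°) = (-27.56, 4.930). A1 meets FL tangentially, so GF is at right angles to FL, so FL runs along (−sin -39°, cos -39°); with |FL| = 12.2, L = (-19.89, 14.41). So L.y = 14.41.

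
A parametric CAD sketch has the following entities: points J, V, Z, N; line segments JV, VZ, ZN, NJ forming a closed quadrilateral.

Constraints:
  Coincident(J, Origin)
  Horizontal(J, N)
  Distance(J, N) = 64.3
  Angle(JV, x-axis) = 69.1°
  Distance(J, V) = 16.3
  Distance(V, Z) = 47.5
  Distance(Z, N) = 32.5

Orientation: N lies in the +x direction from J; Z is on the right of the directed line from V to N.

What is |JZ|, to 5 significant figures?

42.931

Checks: |VZ| = 47.50 ✓; |ZN| = 32.50 ✓.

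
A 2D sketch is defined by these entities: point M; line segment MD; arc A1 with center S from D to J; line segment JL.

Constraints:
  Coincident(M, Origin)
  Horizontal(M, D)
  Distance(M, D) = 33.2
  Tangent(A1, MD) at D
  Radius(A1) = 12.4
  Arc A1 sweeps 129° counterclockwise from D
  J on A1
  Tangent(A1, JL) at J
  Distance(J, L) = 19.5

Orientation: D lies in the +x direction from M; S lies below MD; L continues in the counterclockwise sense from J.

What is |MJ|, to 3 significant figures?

31.0

M is at the origin; MD is horizontal with |MD| = 33.2 and D on the +x side, so D = (33.2, 0.00). A1 meets MD tangentially, so SD is at right angles to MD, so S = D + (0, -12.4) = (33.2, -12.4). On A1, D sits at bearing 90° from S; a 129° counterclockwise sweep puts J at bearing 219°, so J = S + 12.4·(cos 219°, sin 219°) = (23.6, -20.2). Then |MJ| = |J − M| = 31.0.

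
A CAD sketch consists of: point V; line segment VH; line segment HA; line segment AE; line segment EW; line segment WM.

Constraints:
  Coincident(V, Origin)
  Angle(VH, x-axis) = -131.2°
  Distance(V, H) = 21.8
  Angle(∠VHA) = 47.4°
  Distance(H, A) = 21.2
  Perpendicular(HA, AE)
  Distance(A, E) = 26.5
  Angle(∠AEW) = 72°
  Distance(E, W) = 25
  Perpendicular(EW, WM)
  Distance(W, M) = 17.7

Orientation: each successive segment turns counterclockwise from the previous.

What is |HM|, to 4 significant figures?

3.484

V is at the origin; VH runs at -131.2° with length 21.8, so H = (-14.36, -16.40). ∠VHA = 47.4° gives HA at 1.400° from the x-axis; with |HA| = 21.2, A = (6.834, -15.88). The perpendicularity gives AE at right angles to HA, so AE runs at 91.40°; with |AE| = 26.5, E = (6.187, 10.61). ∠AEW = 72.0° gives EW at -160.6° from the x-axis; with |EW| = 25.0, W = (-17.39, 2.303). EW is perpendicular to WM, so WM runs at -70.60°; with |WM| = 17.7, M = (-11.51, -14.39). Then |HM| = |M − H| = 3.484.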